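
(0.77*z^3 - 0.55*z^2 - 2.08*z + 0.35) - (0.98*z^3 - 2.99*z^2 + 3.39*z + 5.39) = -0.21*z^3 + 2.44*z^2 - 5.47*z - 5.04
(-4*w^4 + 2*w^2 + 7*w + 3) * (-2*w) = 8*w^5 - 4*w^3 - 14*w^2 - 6*w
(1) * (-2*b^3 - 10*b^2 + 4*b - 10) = -2*b^3 - 10*b^2 + 4*b - 10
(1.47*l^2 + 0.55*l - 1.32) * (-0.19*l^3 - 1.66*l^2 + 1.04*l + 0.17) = -0.2793*l^5 - 2.5447*l^4 + 0.8666*l^3 + 3.0131*l^2 - 1.2793*l - 0.2244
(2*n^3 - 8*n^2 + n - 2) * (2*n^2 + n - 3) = 4*n^5 - 14*n^4 - 12*n^3 + 21*n^2 - 5*n + 6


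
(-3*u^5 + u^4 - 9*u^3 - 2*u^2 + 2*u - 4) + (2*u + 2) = -3*u^5 + u^4 - 9*u^3 - 2*u^2 + 4*u - 2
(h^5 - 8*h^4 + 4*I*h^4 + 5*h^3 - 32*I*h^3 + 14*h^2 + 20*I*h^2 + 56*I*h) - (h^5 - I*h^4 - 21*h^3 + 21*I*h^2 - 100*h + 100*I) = -8*h^4 + 5*I*h^4 + 26*h^3 - 32*I*h^3 + 14*h^2 - I*h^2 + 100*h + 56*I*h - 100*I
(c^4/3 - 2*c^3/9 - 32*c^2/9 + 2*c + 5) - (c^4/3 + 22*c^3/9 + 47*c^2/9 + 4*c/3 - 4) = -8*c^3/3 - 79*c^2/9 + 2*c/3 + 9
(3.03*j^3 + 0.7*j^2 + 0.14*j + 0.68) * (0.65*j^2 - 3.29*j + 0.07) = 1.9695*j^5 - 9.5137*j^4 - 1.9999*j^3 + 0.0304*j^2 - 2.2274*j + 0.0476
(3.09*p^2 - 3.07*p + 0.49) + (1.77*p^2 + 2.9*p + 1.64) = 4.86*p^2 - 0.17*p + 2.13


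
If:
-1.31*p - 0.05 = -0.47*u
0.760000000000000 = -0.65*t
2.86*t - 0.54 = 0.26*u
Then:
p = -5.40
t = -1.17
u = -14.94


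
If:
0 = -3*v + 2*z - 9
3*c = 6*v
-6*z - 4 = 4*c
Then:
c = -62/17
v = -31/17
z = 30/17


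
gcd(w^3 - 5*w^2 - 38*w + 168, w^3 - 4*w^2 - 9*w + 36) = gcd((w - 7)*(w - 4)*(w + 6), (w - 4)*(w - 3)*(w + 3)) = w - 4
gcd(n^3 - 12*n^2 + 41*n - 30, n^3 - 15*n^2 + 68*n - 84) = n - 6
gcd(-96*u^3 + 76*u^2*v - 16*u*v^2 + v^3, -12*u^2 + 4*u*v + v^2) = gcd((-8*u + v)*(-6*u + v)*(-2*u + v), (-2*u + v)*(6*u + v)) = 2*u - v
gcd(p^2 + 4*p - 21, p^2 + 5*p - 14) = p + 7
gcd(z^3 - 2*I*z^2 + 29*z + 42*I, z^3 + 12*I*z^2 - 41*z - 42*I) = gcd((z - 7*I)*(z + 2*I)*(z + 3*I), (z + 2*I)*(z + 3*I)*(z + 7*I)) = z^2 + 5*I*z - 6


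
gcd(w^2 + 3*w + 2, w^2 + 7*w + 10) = w + 2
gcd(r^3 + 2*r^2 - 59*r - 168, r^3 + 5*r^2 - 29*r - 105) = r^2 + 10*r + 21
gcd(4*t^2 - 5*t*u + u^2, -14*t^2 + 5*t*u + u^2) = 1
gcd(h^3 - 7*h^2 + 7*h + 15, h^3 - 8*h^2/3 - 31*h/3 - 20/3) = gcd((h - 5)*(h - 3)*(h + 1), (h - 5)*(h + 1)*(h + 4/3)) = h^2 - 4*h - 5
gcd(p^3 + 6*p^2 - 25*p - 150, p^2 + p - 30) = p^2 + p - 30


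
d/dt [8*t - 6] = 8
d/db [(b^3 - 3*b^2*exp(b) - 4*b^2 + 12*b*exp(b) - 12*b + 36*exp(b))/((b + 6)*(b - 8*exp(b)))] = ((b + 6)*(b - 8*exp(b))*(-3*b^2*exp(b) + 3*b^2 + 6*b*exp(b) - 8*b + 48*exp(b) - 12) + (b + 6)*(8*exp(b) - 1)*(b^3 - 3*b^2*exp(b) - 4*b^2 + 12*b*exp(b) - 12*b + 36*exp(b)) + (b - 8*exp(b))*(-b^3 + 3*b^2*exp(b) + 4*b^2 - 12*b*exp(b) + 12*b - 36*exp(b)))/((b + 6)^2*(b - 8*exp(b))^2)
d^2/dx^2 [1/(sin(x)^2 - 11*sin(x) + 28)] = (-4*sin(x)^4 + 33*sin(x)^3 - 3*sin(x)^2 - 374*sin(x) + 186)/(sin(x)^2 - 11*sin(x) + 28)^3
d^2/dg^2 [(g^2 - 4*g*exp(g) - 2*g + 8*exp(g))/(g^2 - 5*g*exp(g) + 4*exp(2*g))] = (g^2*exp(g) + g*exp(2*g) - 4*g*exp(g) - 4*exp(2*g) + 10*exp(g) - 4)/(g^3 - 3*g^2*exp(g) + 3*g*exp(2*g) - exp(3*g))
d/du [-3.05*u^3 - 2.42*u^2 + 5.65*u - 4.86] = -9.15*u^2 - 4.84*u + 5.65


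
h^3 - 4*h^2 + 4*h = h*(h - 2)^2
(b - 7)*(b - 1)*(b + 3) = b^3 - 5*b^2 - 17*b + 21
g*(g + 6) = g^2 + 6*g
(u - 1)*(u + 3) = u^2 + 2*u - 3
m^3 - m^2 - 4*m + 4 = (m - 2)*(m - 1)*(m + 2)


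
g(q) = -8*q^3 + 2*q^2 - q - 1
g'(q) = -24*q^2 + 4*q - 1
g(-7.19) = 3083.14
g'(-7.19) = -1270.47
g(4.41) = -652.64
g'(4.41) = -450.11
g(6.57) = -2189.99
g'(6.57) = -1010.68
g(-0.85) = 6.21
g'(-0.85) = -21.74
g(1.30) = -16.50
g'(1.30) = -36.36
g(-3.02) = 240.61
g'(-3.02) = -231.97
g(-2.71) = 175.62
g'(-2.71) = -188.10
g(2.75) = -155.00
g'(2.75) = -171.50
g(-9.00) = 6002.00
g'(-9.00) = -1981.00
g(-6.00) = 1805.00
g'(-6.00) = -889.00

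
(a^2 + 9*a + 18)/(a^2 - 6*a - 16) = (a^2 + 9*a + 18)/(a^2 - 6*a - 16)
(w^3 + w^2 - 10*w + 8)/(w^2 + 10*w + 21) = (w^3 + w^2 - 10*w + 8)/(w^2 + 10*w + 21)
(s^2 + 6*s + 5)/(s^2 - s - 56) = (s^2 + 6*s + 5)/(s^2 - s - 56)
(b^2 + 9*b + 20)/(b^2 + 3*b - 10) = (b + 4)/(b - 2)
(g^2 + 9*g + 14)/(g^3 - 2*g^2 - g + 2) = (g^2 + 9*g + 14)/(g^3 - 2*g^2 - g + 2)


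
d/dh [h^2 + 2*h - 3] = 2*h + 2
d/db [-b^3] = -3*b^2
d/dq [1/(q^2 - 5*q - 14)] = (5 - 2*q)/(-q^2 + 5*q + 14)^2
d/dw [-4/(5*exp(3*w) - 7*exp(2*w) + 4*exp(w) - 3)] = (60*exp(2*w) - 56*exp(w) + 16)*exp(w)/(5*exp(3*w) - 7*exp(2*w) + 4*exp(w) - 3)^2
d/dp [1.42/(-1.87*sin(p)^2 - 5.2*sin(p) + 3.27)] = (5.3108*sin(p) + 7.384)*cos(p)/(1.87*sin(p)^2 + 5.2*sin(p) - 3.27)^2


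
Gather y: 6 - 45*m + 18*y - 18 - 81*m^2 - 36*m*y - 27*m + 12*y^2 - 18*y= -81*m^2 - 36*m*y - 72*m + 12*y^2 - 12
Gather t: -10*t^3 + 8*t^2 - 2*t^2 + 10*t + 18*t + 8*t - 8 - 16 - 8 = -10*t^3 + 6*t^2 + 36*t - 32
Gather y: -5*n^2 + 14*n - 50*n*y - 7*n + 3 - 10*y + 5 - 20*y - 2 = -5*n^2 + 7*n + y*(-50*n - 30) + 6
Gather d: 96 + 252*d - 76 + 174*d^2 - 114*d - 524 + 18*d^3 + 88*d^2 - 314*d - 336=18*d^3 + 262*d^2 - 176*d - 840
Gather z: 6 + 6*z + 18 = 6*z + 24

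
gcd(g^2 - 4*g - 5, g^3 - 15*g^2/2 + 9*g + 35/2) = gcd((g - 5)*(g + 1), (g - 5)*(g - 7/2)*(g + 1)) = g^2 - 4*g - 5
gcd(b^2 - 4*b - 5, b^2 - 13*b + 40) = b - 5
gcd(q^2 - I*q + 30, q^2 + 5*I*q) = q + 5*I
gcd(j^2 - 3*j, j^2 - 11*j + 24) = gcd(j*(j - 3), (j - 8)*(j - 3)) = j - 3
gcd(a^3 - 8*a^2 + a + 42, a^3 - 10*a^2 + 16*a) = 1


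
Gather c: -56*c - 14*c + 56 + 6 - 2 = 60 - 70*c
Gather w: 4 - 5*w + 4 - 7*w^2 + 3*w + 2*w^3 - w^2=2*w^3 - 8*w^2 - 2*w + 8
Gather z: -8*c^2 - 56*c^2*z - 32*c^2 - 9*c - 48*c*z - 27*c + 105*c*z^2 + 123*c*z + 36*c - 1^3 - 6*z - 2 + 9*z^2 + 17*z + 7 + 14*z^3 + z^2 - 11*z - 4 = -40*c^2 + 14*z^3 + z^2*(105*c + 10) + z*(-56*c^2 + 75*c)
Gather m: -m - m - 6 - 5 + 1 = -2*m - 10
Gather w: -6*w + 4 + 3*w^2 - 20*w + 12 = 3*w^2 - 26*w + 16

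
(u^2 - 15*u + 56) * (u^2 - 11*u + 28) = u^4 - 26*u^3 + 249*u^2 - 1036*u + 1568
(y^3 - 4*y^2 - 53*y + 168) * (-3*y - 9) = -3*y^4 + 3*y^3 + 195*y^2 - 27*y - 1512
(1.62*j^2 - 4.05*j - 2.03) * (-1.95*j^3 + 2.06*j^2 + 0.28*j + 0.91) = -3.159*j^5 + 11.2347*j^4 - 3.9309*j^3 - 3.8416*j^2 - 4.2539*j - 1.8473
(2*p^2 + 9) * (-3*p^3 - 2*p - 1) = -6*p^5 - 31*p^3 - 2*p^2 - 18*p - 9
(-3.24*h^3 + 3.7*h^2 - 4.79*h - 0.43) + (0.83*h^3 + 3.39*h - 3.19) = -2.41*h^3 + 3.7*h^2 - 1.4*h - 3.62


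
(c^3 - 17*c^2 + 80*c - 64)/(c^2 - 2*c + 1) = (c^2 - 16*c + 64)/(c - 1)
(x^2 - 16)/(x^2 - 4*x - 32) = (x - 4)/(x - 8)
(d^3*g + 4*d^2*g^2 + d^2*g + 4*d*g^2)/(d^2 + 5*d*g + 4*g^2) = d*g*(d + 1)/(d + g)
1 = 1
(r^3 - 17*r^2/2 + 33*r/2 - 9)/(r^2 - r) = r - 15/2 + 9/r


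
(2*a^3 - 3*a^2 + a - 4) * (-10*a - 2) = -20*a^4 + 26*a^3 - 4*a^2 + 38*a + 8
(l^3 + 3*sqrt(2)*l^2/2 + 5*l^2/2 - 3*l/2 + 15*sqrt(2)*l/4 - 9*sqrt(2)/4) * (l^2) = l^5 + 3*sqrt(2)*l^4/2 + 5*l^4/2 - 3*l^3/2 + 15*sqrt(2)*l^3/4 - 9*sqrt(2)*l^2/4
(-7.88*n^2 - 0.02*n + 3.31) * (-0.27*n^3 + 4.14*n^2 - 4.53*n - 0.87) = 2.1276*n^5 - 32.6178*n^4 + 34.7199*n^3 + 20.6496*n^2 - 14.9769*n - 2.8797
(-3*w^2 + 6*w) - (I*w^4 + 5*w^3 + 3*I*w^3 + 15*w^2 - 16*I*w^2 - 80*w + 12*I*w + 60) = -I*w^4 - 5*w^3 - 3*I*w^3 - 18*w^2 + 16*I*w^2 + 86*w - 12*I*w - 60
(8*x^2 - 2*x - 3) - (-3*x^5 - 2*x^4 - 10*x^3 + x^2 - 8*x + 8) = 3*x^5 + 2*x^4 + 10*x^3 + 7*x^2 + 6*x - 11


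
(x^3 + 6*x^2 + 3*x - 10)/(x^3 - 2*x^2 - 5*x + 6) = (x + 5)/(x - 3)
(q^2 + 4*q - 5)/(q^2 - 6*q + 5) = (q + 5)/(q - 5)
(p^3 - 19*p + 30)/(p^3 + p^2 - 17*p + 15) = (p - 2)/(p - 1)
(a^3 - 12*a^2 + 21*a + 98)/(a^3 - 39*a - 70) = (a - 7)/(a + 5)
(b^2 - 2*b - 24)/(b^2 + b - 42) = (b + 4)/(b + 7)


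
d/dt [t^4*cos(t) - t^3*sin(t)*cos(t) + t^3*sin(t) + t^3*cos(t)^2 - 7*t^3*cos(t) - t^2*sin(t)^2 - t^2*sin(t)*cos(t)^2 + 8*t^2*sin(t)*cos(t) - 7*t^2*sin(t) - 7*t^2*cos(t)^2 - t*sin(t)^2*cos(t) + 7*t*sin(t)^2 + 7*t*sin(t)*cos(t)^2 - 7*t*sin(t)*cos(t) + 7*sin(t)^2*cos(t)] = -t^4*sin(t) + 7*t^3*sin(t) - sqrt(2)*t^3*sin(2*t + pi/4) + 5*t^3*cos(t) + 3*t^2*sin(t) + 9*t^2*sin(2*t)/2 - 113*t^2*cos(t)/4 + 19*t^2*cos(2*t)/2 - 3*t^2*cos(3*t)/4 + 3*t^2/2 - 57*t*sin(t)/4 + 15*t*sin(2*t) - 5*t*sin(3*t)/4 + 7*t*cos(t)/4 - 13*t*cos(2*t) + 21*t*cos(3*t)/4 - 8*t + 7*sin(3*t) - 7*sqrt(2)*sin(2*t + pi/4)/2 - cos(t)/4 + cos(3*t)/4 + 7/2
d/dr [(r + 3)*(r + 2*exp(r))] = r + (r + 3)*(2*exp(r) + 1) + 2*exp(r)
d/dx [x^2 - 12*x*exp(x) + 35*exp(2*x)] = -12*x*exp(x) + 2*x + 70*exp(2*x) - 12*exp(x)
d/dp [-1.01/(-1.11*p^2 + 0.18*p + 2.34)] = (0.1818 - 2.2422*p)/(-1.11*p^2 + 0.18*p + 2.34)^2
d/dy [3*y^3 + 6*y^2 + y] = 9*y^2 + 12*y + 1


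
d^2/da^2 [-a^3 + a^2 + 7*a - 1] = 2 - 6*a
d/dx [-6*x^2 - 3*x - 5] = -12*x - 3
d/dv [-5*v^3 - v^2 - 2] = v*(-15*v - 2)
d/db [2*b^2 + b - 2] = 4*b + 1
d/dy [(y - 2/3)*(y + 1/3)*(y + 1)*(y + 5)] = 4*y^3 + 17*y^2 + 50*y/9 - 3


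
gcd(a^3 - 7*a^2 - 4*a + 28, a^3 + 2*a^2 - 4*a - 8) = a^2 - 4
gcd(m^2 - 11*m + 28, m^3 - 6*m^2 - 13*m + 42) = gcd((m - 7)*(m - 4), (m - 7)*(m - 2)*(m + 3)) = m - 7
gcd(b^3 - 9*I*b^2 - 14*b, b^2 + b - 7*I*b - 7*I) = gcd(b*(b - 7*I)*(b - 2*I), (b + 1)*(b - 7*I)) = b - 7*I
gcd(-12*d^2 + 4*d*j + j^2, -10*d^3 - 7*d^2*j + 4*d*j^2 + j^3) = 2*d - j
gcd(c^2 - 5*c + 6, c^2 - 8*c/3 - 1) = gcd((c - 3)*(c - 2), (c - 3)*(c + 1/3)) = c - 3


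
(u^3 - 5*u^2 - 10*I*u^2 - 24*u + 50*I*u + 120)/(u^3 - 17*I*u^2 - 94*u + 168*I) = (u - 5)/(u - 7*I)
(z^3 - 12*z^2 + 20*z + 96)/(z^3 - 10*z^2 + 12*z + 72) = (z - 8)/(z - 6)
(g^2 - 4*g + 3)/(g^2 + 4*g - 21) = (g - 1)/(g + 7)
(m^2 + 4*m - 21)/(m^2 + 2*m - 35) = (m - 3)/(m - 5)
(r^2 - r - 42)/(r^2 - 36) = (r - 7)/(r - 6)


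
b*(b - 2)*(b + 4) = b^3 + 2*b^2 - 8*b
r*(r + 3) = r^2 + 3*r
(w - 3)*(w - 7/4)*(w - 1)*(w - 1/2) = w^4 - 25*w^3/4 + 103*w^2/8 - 41*w/4 + 21/8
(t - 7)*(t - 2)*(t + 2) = t^3 - 7*t^2 - 4*t + 28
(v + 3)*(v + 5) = v^2 + 8*v + 15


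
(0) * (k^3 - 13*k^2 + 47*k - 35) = 0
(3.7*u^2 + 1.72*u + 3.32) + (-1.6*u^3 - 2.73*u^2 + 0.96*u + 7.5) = -1.6*u^3 + 0.97*u^2 + 2.68*u + 10.82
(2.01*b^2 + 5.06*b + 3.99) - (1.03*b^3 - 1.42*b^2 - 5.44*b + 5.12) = -1.03*b^3 + 3.43*b^2 + 10.5*b - 1.13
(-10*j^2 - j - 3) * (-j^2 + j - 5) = 10*j^4 - 9*j^3 + 52*j^2 + 2*j + 15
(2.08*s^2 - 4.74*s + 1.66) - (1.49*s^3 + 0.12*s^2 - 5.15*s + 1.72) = -1.49*s^3 + 1.96*s^2 + 0.41*s - 0.0600000000000001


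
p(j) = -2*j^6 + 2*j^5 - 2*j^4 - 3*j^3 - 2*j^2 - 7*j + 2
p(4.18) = -9007.81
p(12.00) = -5521330.00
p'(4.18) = -13025.48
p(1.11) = -15.74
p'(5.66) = -61210.65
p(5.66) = -56835.70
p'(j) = -12*j^5 + 10*j^4 - 8*j^3 - 9*j^2 - 4*j - 7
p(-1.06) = 2.71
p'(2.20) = -528.72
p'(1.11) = -38.51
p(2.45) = -399.33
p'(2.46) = -905.26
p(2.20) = -225.56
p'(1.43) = -84.46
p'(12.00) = -2793799.00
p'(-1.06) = 25.34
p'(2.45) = -887.45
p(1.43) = -34.38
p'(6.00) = -82435.00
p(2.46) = -408.29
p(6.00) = -81112.00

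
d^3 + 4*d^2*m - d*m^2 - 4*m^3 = (d - m)*(d + m)*(d + 4*m)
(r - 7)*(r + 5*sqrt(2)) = r^2 - 7*r + 5*sqrt(2)*r - 35*sqrt(2)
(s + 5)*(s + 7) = s^2 + 12*s + 35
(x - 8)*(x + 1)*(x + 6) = x^3 - x^2 - 50*x - 48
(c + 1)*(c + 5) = c^2 + 6*c + 5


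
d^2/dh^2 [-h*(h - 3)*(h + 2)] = 2 - 6*h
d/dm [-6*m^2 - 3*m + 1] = -12*m - 3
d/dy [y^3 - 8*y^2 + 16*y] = 3*y^2 - 16*y + 16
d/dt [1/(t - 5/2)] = -4/(2*t - 5)^2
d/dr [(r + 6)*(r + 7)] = 2*r + 13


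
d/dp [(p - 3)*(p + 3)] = 2*p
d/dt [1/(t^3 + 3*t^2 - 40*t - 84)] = (-3*t^2 - 6*t + 40)/(t^3 + 3*t^2 - 40*t - 84)^2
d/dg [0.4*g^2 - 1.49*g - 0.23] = 0.8*g - 1.49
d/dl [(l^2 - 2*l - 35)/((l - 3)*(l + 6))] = (5*l^2 + 34*l + 141)/(l^4 + 6*l^3 - 27*l^2 - 108*l + 324)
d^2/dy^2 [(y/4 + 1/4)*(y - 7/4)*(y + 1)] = 3*y/2 + 1/8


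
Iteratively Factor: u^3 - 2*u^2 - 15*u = (u)*(u^2 - 2*u - 15) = u*(u + 3)*(u - 5)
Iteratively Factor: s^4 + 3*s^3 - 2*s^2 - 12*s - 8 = (s + 2)*(s^3 + s^2 - 4*s - 4) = (s - 2)*(s + 2)*(s^2 + 3*s + 2) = (s - 2)*(s + 2)^2*(s + 1)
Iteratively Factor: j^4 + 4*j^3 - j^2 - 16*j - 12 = (j + 3)*(j^3 + j^2 - 4*j - 4) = (j + 2)*(j + 3)*(j^2 - j - 2) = (j + 1)*(j + 2)*(j + 3)*(j - 2)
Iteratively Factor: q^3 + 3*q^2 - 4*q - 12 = (q + 3)*(q^2 - 4) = (q - 2)*(q + 3)*(q + 2)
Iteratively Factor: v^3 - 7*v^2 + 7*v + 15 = (v - 5)*(v^2 - 2*v - 3) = (v - 5)*(v - 3)*(v + 1)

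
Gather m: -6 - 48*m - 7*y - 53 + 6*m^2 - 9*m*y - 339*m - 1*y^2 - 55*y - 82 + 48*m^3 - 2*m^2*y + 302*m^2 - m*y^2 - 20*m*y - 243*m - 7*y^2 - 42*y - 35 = 48*m^3 + m^2*(308 - 2*y) + m*(-y^2 - 29*y - 630) - 8*y^2 - 104*y - 176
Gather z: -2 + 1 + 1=0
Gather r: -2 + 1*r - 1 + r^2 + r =r^2 + 2*r - 3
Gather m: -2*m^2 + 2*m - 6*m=-2*m^2 - 4*m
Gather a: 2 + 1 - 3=0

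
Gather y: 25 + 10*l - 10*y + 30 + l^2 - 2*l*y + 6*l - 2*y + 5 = l^2 + 16*l + y*(-2*l - 12) + 60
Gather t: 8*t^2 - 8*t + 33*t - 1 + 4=8*t^2 + 25*t + 3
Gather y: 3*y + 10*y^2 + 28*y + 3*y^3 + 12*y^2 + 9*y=3*y^3 + 22*y^2 + 40*y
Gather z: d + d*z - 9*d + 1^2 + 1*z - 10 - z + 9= d*z - 8*d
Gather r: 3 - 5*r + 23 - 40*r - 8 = 18 - 45*r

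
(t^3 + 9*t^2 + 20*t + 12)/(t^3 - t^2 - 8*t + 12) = (t^3 + 9*t^2 + 20*t + 12)/(t^3 - t^2 - 8*t + 12)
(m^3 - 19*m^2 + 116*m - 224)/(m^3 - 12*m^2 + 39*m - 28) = (m - 8)/(m - 1)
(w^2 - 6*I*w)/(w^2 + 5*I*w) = (w - 6*I)/(w + 5*I)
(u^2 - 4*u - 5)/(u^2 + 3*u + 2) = (u - 5)/(u + 2)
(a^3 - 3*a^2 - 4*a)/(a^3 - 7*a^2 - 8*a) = (a - 4)/(a - 8)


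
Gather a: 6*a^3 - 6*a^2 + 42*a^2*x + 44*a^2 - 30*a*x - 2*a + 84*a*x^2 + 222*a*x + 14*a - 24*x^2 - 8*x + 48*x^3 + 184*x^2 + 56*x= 6*a^3 + a^2*(42*x + 38) + a*(84*x^2 + 192*x + 12) + 48*x^3 + 160*x^2 + 48*x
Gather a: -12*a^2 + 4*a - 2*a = -12*a^2 + 2*a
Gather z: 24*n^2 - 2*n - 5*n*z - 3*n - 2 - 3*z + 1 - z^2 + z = 24*n^2 - 5*n - z^2 + z*(-5*n - 2) - 1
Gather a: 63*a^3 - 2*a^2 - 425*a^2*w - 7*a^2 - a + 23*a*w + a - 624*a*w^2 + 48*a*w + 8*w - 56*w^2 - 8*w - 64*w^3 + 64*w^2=63*a^3 + a^2*(-425*w - 9) + a*(-624*w^2 + 71*w) - 64*w^3 + 8*w^2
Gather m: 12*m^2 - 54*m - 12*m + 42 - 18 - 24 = 12*m^2 - 66*m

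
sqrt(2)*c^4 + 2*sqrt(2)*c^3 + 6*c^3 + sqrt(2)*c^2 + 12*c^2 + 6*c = c*(c + 1)*(c + 3*sqrt(2))*(sqrt(2)*c + sqrt(2))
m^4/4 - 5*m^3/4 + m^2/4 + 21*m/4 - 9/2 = (m/4 + 1/2)*(m - 3)^2*(m - 1)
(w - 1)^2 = w^2 - 2*w + 1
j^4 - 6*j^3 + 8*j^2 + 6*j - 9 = (j - 3)^2*(j - 1)*(j + 1)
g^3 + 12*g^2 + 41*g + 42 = (g + 2)*(g + 3)*(g + 7)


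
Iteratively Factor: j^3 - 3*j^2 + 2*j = (j)*(j^2 - 3*j + 2) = j*(j - 1)*(j - 2)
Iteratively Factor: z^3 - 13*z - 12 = (z + 3)*(z^2 - 3*z - 4) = (z - 4)*(z + 3)*(z + 1)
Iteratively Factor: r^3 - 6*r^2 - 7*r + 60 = (r + 3)*(r^2 - 9*r + 20) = (r - 4)*(r + 3)*(r - 5)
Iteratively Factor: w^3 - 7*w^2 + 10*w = (w)*(w^2 - 7*w + 10) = w*(w - 5)*(w - 2)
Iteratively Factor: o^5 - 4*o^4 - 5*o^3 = (o)*(o^4 - 4*o^3 - 5*o^2) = o^2*(o^3 - 4*o^2 - 5*o) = o^2*(o - 5)*(o^2 + o) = o^2*(o - 5)*(o + 1)*(o)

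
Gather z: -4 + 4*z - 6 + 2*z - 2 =6*z - 12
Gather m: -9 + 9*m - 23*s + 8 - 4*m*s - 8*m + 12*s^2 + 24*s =m*(1 - 4*s) + 12*s^2 + s - 1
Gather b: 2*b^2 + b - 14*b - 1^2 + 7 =2*b^2 - 13*b + 6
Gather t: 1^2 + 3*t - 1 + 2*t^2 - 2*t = 2*t^2 + t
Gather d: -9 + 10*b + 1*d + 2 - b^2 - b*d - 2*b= -b^2 + 8*b + d*(1 - b) - 7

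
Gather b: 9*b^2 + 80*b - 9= 9*b^2 + 80*b - 9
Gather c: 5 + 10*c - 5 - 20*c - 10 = -10*c - 10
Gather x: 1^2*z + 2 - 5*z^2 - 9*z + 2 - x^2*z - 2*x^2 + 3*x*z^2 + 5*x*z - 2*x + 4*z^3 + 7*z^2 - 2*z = x^2*(-z - 2) + x*(3*z^2 + 5*z - 2) + 4*z^3 + 2*z^2 - 10*z + 4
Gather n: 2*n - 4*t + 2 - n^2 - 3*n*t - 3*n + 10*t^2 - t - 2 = -n^2 + n*(-3*t - 1) + 10*t^2 - 5*t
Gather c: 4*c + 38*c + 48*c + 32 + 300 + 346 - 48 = 90*c + 630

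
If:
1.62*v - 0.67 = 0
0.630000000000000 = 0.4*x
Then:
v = 0.41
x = 1.58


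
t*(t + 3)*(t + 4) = t^3 + 7*t^2 + 12*t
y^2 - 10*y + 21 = (y - 7)*(y - 3)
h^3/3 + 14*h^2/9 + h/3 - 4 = (h/3 + 1)*(h - 4/3)*(h + 3)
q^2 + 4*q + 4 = (q + 2)^2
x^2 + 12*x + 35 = (x + 5)*(x + 7)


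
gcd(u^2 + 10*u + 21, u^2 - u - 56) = u + 7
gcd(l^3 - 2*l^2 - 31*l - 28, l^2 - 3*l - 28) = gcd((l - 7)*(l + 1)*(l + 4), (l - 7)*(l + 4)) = l^2 - 3*l - 28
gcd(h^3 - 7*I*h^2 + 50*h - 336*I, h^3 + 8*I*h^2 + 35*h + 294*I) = h^2 + I*h + 42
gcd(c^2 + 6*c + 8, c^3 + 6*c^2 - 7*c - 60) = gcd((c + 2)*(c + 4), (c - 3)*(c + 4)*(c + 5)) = c + 4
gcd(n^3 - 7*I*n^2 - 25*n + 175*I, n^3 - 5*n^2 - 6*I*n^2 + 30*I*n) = n - 5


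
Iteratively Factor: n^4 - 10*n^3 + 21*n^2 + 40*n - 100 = (n - 5)*(n^3 - 5*n^2 - 4*n + 20) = (n - 5)^2*(n^2 - 4) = (n - 5)^2*(n + 2)*(n - 2)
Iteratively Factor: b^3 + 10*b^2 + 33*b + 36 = (b + 3)*(b^2 + 7*b + 12) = (b + 3)^2*(b + 4)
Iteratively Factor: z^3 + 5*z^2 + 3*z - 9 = (z + 3)*(z^2 + 2*z - 3) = (z - 1)*(z + 3)*(z + 3)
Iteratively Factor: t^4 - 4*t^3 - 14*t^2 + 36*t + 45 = (t + 3)*(t^3 - 7*t^2 + 7*t + 15) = (t - 5)*(t + 3)*(t^2 - 2*t - 3) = (t - 5)*(t - 3)*(t + 3)*(t + 1)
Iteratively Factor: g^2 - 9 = (g + 3)*(g - 3)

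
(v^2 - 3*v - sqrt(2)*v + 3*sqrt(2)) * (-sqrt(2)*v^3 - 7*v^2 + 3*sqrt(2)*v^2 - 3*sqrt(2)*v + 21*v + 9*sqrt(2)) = -sqrt(2)*v^5 - 5*v^4 + 6*sqrt(2)*v^4 - 5*sqrt(2)*v^3 + 30*v^3 - 39*v^2 - 24*sqrt(2)*v^2 - 36*v + 36*sqrt(2)*v + 54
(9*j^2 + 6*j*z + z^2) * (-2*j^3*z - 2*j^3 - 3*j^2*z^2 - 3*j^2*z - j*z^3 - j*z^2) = -18*j^5*z - 18*j^5 - 39*j^4*z^2 - 39*j^4*z - 29*j^3*z^3 - 29*j^3*z^2 - 9*j^2*z^4 - 9*j^2*z^3 - j*z^5 - j*z^4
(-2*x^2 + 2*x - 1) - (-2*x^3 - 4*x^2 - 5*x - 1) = 2*x^3 + 2*x^2 + 7*x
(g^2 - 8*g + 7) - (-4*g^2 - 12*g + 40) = 5*g^2 + 4*g - 33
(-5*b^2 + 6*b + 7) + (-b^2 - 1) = -6*b^2 + 6*b + 6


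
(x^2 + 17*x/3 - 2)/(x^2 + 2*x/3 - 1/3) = (x + 6)/(x + 1)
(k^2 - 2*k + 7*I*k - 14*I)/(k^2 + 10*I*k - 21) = (k - 2)/(k + 3*I)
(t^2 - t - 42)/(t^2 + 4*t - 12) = (t - 7)/(t - 2)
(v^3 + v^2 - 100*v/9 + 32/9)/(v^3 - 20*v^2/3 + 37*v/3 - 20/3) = (9*v^3 + 9*v^2 - 100*v + 32)/(3*(3*v^3 - 20*v^2 + 37*v - 20))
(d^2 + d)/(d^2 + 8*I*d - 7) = d*(d + 1)/(d^2 + 8*I*d - 7)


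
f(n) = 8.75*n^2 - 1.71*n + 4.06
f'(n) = 17.5*n - 1.71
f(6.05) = 313.99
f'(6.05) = 104.16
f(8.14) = 569.91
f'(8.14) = 140.74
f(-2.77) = 75.93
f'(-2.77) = -50.18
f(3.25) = 90.92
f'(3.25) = 55.16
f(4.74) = 192.55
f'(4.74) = 81.24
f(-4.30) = 173.20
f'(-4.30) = -76.96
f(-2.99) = 87.40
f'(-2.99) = -54.04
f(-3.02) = 89.03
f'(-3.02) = -54.56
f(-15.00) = 1998.46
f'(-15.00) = -264.21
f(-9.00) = 728.20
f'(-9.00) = -159.21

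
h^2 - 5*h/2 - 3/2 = (h - 3)*(h + 1/2)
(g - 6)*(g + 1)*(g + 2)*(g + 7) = g^4 + 4*g^3 - 37*g^2 - 124*g - 84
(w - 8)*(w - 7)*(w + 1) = w^3 - 14*w^2 + 41*w + 56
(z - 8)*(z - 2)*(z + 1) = z^3 - 9*z^2 + 6*z + 16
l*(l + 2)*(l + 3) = l^3 + 5*l^2 + 6*l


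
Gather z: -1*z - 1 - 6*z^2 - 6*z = -6*z^2 - 7*z - 1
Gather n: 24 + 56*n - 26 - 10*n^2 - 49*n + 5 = -10*n^2 + 7*n + 3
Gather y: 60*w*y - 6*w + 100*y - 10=-6*w + y*(60*w + 100) - 10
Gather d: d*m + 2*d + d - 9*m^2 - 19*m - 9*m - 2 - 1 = d*(m + 3) - 9*m^2 - 28*m - 3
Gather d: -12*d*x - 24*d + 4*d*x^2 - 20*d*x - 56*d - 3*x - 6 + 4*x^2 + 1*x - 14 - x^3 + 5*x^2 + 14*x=d*(4*x^2 - 32*x - 80) - x^3 + 9*x^2 + 12*x - 20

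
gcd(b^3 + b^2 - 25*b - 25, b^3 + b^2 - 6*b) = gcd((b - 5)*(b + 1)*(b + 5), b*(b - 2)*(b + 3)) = 1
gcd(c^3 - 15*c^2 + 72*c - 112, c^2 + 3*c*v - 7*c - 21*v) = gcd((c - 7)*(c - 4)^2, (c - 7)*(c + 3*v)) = c - 7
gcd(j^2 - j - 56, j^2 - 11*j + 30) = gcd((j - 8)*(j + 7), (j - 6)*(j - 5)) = 1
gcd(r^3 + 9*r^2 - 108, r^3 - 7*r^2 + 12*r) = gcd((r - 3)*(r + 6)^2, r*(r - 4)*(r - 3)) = r - 3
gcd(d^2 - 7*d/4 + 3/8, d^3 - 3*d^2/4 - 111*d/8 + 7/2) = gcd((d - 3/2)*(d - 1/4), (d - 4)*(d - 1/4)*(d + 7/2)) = d - 1/4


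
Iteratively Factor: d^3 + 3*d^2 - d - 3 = (d - 1)*(d^2 + 4*d + 3) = (d - 1)*(d + 1)*(d + 3)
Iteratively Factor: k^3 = (k)*(k^2) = k^2*(k)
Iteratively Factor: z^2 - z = (z)*(z - 1)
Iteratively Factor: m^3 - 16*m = (m - 4)*(m^2 + 4*m) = m*(m - 4)*(m + 4)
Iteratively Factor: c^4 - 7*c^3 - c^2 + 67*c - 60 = (c + 3)*(c^3 - 10*c^2 + 29*c - 20) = (c - 4)*(c + 3)*(c^2 - 6*c + 5) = (c - 4)*(c - 1)*(c + 3)*(c - 5)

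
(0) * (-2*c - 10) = 0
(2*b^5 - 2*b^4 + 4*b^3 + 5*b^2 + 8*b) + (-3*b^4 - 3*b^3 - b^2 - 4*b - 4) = 2*b^5 - 5*b^4 + b^3 + 4*b^2 + 4*b - 4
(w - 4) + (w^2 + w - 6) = w^2 + 2*w - 10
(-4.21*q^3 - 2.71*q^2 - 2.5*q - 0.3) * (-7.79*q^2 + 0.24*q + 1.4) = 32.7959*q^5 + 20.1005*q^4 + 12.9306*q^3 - 2.057*q^2 - 3.572*q - 0.42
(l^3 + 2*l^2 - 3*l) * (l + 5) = l^4 + 7*l^3 + 7*l^2 - 15*l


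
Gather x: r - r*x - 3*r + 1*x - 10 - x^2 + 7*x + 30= -2*r - x^2 + x*(8 - r) + 20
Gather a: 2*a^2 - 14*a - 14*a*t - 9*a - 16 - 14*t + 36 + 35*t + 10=2*a^2 + a*(-14*t - 23) + 21*t + 30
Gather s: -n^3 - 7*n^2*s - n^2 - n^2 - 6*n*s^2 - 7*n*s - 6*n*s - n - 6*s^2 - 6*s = -n^3 - 2*n^2 - n + s^2*(-6*n - 6) + s*(-7*n^2 - 13*n - 6)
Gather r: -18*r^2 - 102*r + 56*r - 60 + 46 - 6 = -18*r^2 - 46*r - 20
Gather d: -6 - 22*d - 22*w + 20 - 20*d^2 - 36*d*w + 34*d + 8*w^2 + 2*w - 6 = -20*d^2 + d*(12 - 36*w) + 8*w^2 - 20*w + 8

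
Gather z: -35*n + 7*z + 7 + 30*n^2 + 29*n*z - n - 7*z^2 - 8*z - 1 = 30*n^2 - 36*n - 7*z^2 + z*(29*n - 1) + 6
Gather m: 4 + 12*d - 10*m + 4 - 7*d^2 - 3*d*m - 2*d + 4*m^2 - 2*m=-7*d^2 + 10*d + 4*m^2 + m*(-3*d - 12) + 8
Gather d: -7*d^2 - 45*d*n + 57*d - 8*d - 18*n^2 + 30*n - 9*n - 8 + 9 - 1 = -7*d^2 + d*(49 - 45*n) - 18*n^2 + 21*n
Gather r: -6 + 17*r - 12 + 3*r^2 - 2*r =3*r^2 + 15*r - 18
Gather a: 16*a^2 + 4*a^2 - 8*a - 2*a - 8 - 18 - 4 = 20*a^2 - 10*a - 30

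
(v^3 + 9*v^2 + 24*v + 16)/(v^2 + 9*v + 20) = (v^2 + 5*v + 4)/(v + 5)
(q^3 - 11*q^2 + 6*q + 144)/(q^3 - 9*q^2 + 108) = (q - 8)/(q - 6)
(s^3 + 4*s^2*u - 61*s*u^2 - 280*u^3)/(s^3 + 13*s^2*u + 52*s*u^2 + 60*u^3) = (s^2 - s*u - 56*u^2)/(s^2 + 8*s*u + 12*u^2)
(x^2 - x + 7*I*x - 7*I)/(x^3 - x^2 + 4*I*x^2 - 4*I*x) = (x + 7*I)/(x*(x + 4*I))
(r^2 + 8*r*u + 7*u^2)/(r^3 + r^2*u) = (r + 7*u)/r^2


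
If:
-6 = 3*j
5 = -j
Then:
No Solution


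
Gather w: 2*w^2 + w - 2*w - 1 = 2*w^2 - w - 1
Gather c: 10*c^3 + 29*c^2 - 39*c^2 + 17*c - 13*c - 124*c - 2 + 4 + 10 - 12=10*c^3 - 10*c^2 - 120*c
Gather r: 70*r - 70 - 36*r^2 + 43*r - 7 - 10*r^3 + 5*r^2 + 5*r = -10*r^3 - 31*r^2 + 118*r - 77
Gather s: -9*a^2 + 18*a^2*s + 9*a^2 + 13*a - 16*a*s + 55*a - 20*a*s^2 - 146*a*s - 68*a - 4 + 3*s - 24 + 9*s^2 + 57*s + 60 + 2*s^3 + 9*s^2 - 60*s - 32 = 2*s^3 + s^2*(18 - 20*a) + s*(18*a^2 - 162*a)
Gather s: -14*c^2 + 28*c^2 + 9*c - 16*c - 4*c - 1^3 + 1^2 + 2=14*c^2 - 11*c + 2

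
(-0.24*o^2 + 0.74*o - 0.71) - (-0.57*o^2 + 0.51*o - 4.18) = 0.33*o^2 + 0.23*o + 3.47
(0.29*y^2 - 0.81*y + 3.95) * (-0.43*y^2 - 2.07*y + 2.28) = -0.1247*y^4 - 0.252*y^3 + 0.6394*y^2 - 10.0233*y + 9.006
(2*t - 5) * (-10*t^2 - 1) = -20*t^3 + 50*t^2 - 2*t + 5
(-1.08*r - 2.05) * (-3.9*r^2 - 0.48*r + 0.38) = 4.212*r^3 + 8.5134*r^2 + 0.5736*r - 0.779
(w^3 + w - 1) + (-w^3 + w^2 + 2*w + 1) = w^2 + 3*w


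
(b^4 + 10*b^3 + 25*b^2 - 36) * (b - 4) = b^5 + 6*b^4 - 15*b^3 - 100*b^2 - 36*b + 144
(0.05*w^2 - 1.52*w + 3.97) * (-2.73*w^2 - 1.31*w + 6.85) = -0.1365*w^4 + 4.0841*w^3 - 8.5044*w^2 - 15.6127*w + 27.1945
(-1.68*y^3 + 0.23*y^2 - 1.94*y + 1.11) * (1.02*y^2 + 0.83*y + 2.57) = -1.7136*y^5 - 1.1598*y^4 - 6.1055*y^3 + 0.1131*y^2 - 4.0645*y + 2.8527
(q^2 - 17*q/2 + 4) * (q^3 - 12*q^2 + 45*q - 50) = q^5 - 41*q^4/2 + 151*q^3 - 961*q^2/2 + 605*q - 200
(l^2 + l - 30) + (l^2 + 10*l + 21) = 2*l^2 + 11*l - 9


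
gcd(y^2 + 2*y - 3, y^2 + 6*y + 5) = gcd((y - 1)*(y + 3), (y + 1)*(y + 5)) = 1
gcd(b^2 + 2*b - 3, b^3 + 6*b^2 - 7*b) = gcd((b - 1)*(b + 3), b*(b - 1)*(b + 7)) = b - 1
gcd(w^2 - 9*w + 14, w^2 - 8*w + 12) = w - 2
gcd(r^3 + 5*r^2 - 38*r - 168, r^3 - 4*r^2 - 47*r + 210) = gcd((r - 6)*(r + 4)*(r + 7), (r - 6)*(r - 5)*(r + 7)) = r^2 + r - 42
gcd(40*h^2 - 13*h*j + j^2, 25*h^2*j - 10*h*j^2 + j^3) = 5*h - j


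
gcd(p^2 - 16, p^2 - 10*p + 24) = p - 4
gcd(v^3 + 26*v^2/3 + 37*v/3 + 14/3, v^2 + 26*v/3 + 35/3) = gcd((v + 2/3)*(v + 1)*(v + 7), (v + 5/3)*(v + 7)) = v + 7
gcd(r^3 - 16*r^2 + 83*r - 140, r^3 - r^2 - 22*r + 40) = r - 4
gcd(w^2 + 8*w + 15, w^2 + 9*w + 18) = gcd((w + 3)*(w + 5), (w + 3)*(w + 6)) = w + 3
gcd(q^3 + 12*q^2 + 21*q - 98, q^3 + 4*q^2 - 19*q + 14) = q^2 + 5*q - 14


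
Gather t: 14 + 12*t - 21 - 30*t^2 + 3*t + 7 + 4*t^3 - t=4*t^3 - 30*t^2 + 14*t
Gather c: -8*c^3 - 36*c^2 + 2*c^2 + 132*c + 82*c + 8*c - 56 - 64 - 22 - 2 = -8*c^3 - 34*c^2 + 222*c - 144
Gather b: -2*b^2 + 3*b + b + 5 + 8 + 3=-2*b^2 + 4*b + 16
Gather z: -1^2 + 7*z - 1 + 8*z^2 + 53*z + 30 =8*z^2 + 60*z + 28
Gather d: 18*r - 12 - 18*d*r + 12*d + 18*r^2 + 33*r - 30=d*(12 - 18*r) + 18*r^2 + 51*r - 42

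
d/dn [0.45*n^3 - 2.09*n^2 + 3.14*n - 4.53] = 1.35*n^2 - 4.18*n + 3.14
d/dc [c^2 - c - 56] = 2*c - 1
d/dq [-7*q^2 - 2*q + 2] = -14*q - 2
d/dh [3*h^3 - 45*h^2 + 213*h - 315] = 9*h^2 - 90*h + 213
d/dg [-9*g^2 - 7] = -18*g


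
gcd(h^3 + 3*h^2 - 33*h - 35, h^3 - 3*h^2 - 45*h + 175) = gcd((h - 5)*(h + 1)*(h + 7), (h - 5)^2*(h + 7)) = h^2 + 2*h - 35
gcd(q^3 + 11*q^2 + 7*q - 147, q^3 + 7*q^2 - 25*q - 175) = q + 7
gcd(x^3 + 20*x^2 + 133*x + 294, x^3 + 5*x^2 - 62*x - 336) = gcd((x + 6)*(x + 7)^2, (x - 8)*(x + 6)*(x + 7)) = x^2 + 13*x + 42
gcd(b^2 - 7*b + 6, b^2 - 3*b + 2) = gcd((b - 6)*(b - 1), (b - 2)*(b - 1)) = b - 1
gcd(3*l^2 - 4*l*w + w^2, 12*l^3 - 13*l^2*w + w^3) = 3*l^2 - 4*l*w + w^2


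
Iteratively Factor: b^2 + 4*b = (b)*(b + 4)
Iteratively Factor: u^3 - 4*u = (u)*(u^2 - 4) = u*(u - 2)*(u + 2)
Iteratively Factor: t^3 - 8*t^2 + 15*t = (t - 3)*(t^2 - 5*t) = (t - 5)*(t - 3)*(t)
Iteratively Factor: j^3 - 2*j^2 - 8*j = (j + 2)*(j^2 - 4*j) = (j - 4)*(j + 2)*(j)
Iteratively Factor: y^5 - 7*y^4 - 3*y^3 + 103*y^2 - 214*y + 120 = (y - 5)*(y^4 - 2*y^3 - 13*y^2 + 38*y - 24) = (y - 5)*(y + 4)*(y^3 - 6*y^2 + 11*y - 6) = (y - 5)*(y - 3)*(y + 4)*(y^2 - 3*y + 2) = (y - 5)*(y - 3)*(y - 1)*(y + 4)*(y - 2)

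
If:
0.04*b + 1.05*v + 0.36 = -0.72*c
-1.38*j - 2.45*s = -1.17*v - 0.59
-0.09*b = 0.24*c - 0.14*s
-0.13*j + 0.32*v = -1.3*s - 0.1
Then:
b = 4.31496784152303*v + 1.51222845382043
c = -1.6980537689735*v - 0.584012691878913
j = 1.09112426035503*v + 0.47905325443787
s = -0.137041420118343*v - 0.0290177514792899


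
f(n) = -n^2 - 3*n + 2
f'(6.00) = -15.00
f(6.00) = -52.00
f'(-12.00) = 21.00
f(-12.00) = -106.00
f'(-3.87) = 4.74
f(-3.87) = -1.37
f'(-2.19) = 1.38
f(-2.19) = 3.77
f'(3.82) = -10.64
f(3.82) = -24.05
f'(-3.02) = 3.04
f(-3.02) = 1.94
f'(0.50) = -4.00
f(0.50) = 0.25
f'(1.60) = -6.20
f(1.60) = -5.36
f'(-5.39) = 7.78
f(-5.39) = -10.88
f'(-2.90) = 2.80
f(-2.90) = 2.29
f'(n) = -2*n - 3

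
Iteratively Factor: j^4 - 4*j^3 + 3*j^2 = (j - 3)*(j^3 - j^2) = (j - 3)*(j - 1)*(j^2) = j*(j - 3)*(j - 1)*(j)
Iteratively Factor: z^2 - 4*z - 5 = (z - 5)*(z + 1)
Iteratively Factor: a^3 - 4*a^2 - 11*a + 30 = (a - 2)*(a^2 - 2*a - 15) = (a - 2)*(a + 3)*(a - 5)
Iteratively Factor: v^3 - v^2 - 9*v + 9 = (v - 1)*(v^2 - 9) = (v - 3)*(v - 1)*(v + 3)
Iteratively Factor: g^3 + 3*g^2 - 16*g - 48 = (g + 4)*(g^2 - g - 12) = (g + 3)*(g + 4)*(g - 4)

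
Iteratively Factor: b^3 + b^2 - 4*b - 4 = (b - 2)*(b^2 + 3*b + 2) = (b - 2)*(b + 1)*(b + 2)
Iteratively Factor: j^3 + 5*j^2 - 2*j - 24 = (j - 2)*(j^2 + 7*j + 12) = (j - 2)*(j + 3)*(j + 4)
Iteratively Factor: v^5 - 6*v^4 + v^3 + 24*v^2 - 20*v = (v - 2)*(v^4 - 4*v^3 - 7*v^2 + 10*v) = (v - 2)*(v + 2)*(v^3 - 6*v^2 + 5*v) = (v - 5)*(v - 2)*(v + 2)*(v^2 - v) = v*(v - 5)*(v - 2)*(v + 2)*(v - 1)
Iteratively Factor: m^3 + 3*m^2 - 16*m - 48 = (m - 4)*(m^2 + 7*m + 12) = (m - 4)*(m + 3)*(m + 4)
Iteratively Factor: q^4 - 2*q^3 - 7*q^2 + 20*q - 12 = (q - 2)*(q^3 - 7*q + 6) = (q - 2)^2*(q^2 + 2*q - 3) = (q - 2)^2*(q - 1)*(q + 3)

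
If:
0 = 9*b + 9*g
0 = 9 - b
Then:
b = 9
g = -9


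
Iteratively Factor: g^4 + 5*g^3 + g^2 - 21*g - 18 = (g + 3)*(g^3 + 2*g^2 - 5*g - 6) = (g + 1)*(g + 3)*(g^2 + g - 6) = (g - 2)*(g + 1)*(g + 3)*(g + 3)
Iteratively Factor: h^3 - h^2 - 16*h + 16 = (h - 4)*(h^2 + 3*h - 4) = (h - 4)*(h - 1)*(h + 4)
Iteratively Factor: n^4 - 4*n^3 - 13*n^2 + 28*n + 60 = (n + 2)*(n^3 - 6*n^2 - n + 30) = (n + 2)^2*(n^2 - 8*n + 15) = (n - 3)*(n + 2)^2*(n - 5)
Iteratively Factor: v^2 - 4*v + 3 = (v - 1)*(v - 3)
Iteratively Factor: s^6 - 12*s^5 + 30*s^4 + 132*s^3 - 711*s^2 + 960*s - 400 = (s - 1)*(s^5 - 11*s^4 + 19*s^3 + 151*s^2 - 560*s + 400) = (s - 1)^2*(s^4 - 10*s^3 + 9*s^2 + 160*s - 400) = (s - 1)^2*(s + 4)*(s^3 - 14*s^2 + 65*s - 100) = (s - 4)*(s - 1)^2*(s + 4)*(s^2 - 10*s + 25) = (s - 5)*(s - 4)*(s - 1)^2*(s + 4)*(s - 5)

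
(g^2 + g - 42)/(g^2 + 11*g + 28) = (g - 6)/(g + 4)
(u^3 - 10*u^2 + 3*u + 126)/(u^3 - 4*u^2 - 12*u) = (u^2 - 4*u - 21)/(u*(u + 2))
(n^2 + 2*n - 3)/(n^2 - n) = (n + 3)/n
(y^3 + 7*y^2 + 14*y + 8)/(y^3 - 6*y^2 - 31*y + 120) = (y^3 + 7*y^2 + 14*y + 8)/(y^3 - 6*y^2 - 31*y + 120)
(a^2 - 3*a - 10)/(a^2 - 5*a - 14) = (a - 5)/(a - 7)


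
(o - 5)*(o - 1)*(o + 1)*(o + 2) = o^4 - 3*o^3 - 11*o^2 + 3*o + 10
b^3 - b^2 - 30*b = b*(b - 6)*(b + 5)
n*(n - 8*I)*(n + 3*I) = n^3 - 5*I*n^2 + 24*n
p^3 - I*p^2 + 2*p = p*(p - 2*I)*(p + I)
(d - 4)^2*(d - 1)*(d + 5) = d^4 - 4*d^3 - 21*d^2 + 104*d - 80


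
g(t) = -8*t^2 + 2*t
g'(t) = 2 - 16*t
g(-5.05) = -214.12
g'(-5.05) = 82.80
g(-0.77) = -6.28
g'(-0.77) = 14.32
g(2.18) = -33.66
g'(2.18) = -32.88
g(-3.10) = -83.08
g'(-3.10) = 51.60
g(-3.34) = -95.92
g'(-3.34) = 55.44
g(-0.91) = -8.44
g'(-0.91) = 16.56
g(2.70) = -52.92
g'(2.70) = -41.20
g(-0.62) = -4.32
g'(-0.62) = 11.92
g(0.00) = 0.00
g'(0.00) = 2.00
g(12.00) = -1128.00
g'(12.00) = -190.00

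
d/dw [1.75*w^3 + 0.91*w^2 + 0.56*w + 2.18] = 5.25*w^2 + 1.82*w + 0.56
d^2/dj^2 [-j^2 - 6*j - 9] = -2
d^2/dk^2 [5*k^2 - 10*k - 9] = 10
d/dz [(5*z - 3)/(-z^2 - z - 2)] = (-5*z^2 - 5*z + (2*z + 1)*(5*z - 3) - 10)/(z^2 + z + 2)^2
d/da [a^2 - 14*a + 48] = 2*a - 14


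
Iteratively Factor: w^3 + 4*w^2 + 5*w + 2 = (w + 1)*(w^2 + 3*w + 2) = (w + 1)^2*(w + 2)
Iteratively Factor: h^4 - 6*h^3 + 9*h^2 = (h - 3)*(h^3 - 3*h^2) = h*(h - 3)*(h^2 - 3*h) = h*(h - 3)^2*(h)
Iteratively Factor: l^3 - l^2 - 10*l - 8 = (l + 1)*(l^2 - 2*l - 8) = (l + 1)*(l + 2)*(l - 4)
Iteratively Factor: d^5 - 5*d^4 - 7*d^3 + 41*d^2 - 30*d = (d)*(d^4 - 5*d^3 - 7*d^2 + 41*d - 30) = d*(d - 1)*(d^3 - 4*d^2 - 11*d + 30) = d*(d - 5)*(d - 1)*(d^2 + d - 6) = d*(d - 5)*(d - 1)*(d + 3)*(d - 2)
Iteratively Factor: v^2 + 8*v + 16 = (v + 4)*(v + 4)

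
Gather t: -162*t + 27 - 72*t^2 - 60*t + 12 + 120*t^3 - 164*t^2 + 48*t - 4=120*t^3 - 236*t^2 - 174*t + 35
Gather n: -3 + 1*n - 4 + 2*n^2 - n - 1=2*n^2 - 8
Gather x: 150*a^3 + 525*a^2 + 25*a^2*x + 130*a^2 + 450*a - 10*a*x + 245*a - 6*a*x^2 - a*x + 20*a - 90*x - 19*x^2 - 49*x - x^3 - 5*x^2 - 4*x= 150*a^3 + 655*a^2 + 715*a - x^3 + x^2*(-6*a - 24) + x*(25*a^2 - 11*a - 143)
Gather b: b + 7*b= 8*b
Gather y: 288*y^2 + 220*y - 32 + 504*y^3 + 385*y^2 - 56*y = 504*y^3 + 673*y^2 + 164*y - 32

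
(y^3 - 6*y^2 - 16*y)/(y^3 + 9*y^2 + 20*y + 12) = y*(y - 8)/(y^2 + 7*y + 6)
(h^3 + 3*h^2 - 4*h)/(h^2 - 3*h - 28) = h*(h - 1)/(h - 7)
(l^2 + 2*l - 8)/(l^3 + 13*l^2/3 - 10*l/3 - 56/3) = 3/(3*l + 7)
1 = 1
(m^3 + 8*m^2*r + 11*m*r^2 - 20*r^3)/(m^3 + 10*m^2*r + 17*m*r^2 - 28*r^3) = (m + 5*r)/(m + 7*r)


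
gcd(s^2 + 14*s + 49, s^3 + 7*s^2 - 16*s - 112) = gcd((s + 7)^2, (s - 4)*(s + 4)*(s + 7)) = s + 7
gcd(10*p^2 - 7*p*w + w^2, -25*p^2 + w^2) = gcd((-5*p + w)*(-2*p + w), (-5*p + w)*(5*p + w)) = 5*p - w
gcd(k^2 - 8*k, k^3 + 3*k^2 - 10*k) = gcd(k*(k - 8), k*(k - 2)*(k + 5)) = k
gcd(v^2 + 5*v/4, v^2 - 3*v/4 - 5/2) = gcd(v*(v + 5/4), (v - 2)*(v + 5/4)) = v + 5/4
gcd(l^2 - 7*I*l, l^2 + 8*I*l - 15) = 1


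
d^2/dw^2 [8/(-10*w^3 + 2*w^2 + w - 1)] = 16*(2*(15*w - 1)*(10*w^3 - 2*w^2 - w + 1) - (-30*w^2 + 4*w + 1)^2)/(10*w^3 - 2*w^2 - w + 1)^3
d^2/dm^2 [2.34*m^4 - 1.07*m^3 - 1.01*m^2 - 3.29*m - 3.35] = 28.08*m^2 - 6.42*m - 2.02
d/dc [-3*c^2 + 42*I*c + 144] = -6*c + 42*I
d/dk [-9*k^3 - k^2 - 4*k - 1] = -27*k^2 - 2*k - 4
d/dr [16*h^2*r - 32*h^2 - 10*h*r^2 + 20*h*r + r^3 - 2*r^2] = 16*h^2 - 20*h*r + 20*h + 3*r^2 - 4*r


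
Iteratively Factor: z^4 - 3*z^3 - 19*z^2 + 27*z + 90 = (z + 3)*(z^3 - 6*z^2 - z + 30) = (z - 3)*(z + 3)*(z^2 - 3*z - 10) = (z - 5)*(z - 3)*(z + 3)*(z + 2)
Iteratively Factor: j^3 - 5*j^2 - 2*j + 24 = (j - 3)*(j^2 - 2*j - 8) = (j - 4)*(j - 3)*(j + 2)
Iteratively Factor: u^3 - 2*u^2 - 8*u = (u - 4)*(u^2 + 2*u) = u*(u - 4)*(u + 2)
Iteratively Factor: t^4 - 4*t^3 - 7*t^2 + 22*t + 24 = (t - 4)*(t^3 - 7*t - 6) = (t - 4)*(t - 3)*(t^2 + 3*t + 2) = (t - 4)*(t - 3)*(t + 1)*(t + 2)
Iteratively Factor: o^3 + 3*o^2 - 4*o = (o - 1)*(o^2 + 4*o) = (o - 1)*(o + 4)*(o)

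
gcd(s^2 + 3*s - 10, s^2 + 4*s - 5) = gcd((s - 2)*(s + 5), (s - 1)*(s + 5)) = s + 5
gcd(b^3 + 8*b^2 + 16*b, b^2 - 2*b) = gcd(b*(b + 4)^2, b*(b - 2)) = b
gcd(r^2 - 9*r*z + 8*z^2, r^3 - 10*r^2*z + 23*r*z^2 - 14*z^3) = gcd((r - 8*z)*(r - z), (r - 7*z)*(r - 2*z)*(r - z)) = -r + z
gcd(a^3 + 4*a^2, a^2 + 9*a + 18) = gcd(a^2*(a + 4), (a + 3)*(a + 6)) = 1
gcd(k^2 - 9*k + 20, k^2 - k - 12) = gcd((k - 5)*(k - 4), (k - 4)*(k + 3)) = k - 4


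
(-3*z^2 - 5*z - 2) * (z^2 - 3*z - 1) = -3*z^4 + 4*z^3 + 16*z^2 + 11*z + 2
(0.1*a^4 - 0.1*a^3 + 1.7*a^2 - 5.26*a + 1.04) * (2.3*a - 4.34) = 0.23*a^5 - 0.664*a^4 + 4.344*a^3 - 19.476*a^2 + 25.2204*a - 4.5136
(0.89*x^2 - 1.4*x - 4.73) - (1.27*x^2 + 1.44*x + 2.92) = -0.38*x^2 - 2.84*x - 7.65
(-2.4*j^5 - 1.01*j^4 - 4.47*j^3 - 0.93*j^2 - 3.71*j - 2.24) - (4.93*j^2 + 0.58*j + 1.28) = -2.4*j^5 - 1.01*j^4 - 4.47*j^3 - 5.86*j^2 - 4.29*j - 3.52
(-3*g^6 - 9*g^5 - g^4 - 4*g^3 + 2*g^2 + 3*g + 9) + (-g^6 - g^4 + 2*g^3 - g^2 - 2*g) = -4*g^6 - 9*g^5 - 2*g^4 - 2*g^3 + g^2 + g + 9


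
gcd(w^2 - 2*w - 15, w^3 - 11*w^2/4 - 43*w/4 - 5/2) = w - 5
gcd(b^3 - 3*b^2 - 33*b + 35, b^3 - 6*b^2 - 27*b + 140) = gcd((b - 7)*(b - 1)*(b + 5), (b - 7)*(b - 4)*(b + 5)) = b^2 - 2*b - 35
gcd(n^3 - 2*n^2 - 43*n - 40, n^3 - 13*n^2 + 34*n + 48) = n^2 - 7*n - 8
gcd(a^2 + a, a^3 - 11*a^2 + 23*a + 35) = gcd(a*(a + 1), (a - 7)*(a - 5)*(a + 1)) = a + 1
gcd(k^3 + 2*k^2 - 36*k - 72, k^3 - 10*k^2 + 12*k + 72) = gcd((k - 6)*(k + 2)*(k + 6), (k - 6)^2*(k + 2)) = k^2 - 4*k - 12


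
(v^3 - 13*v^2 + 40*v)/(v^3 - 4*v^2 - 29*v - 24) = v*(v - 5)/(v^2 + 4*v + 3)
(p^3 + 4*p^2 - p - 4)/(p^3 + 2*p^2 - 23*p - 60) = (p^2 - 1)/(p^2 - 2*p - 15)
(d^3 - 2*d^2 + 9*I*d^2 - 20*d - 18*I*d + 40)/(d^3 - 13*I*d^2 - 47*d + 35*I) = (d^3 + d^2*(-2 + 9*I) + d*(-20 - 18*I) + 40)/(d^3 - 13*I*d^2 - 47*d + 35*I)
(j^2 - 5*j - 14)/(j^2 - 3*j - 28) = (j + 2)/(j + 4)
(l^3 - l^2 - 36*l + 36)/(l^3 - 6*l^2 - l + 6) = (l + 6)/(l + 1)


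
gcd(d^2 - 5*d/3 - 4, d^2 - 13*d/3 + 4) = d - 3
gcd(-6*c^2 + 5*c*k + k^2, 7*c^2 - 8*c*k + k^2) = c - k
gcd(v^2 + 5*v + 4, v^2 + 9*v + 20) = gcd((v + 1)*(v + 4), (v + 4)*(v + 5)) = v + 4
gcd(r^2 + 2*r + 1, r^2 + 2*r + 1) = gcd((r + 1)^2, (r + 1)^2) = r^2 + 2*r + 1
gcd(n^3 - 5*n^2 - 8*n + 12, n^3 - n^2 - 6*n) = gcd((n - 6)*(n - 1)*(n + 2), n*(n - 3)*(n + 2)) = n + 2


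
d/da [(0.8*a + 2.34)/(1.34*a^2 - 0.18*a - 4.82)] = (1.072*a^2 - 0.144*a - (0.8*a + 2.34)*(2.68*a - 0.18) - 3.856)/(-1.34*a^2 + 0.18*a + 4.82)^2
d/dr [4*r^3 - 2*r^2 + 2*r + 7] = 12*r^2 - 4*r + 2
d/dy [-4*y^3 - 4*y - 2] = -12*y^2 - 4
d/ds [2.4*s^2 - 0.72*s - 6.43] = 4.8*s - 0.72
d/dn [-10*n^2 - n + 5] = -20*n - 1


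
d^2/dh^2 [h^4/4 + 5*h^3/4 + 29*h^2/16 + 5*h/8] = 3*h^2 + 15*h/2 + 29/8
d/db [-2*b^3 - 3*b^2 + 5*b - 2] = -6*b^2 - 6*b + 5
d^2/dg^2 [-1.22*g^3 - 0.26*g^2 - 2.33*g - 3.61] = -7.32*g - 0.52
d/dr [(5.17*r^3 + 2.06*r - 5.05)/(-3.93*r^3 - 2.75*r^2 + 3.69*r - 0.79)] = (-14.2175*r^4 + 54.3462*r^3 - 66.1274*r^2 - 27.775*r + 17.0071)/(15.4449*r^6 + 21.615*r^5 - 21.4409*r^4 - 14.0856*r^3 + 17.9611*r^2 - 5.8302*r + 0.6241)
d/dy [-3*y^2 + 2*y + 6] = 2 - 6*y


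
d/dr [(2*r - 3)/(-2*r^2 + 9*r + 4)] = (4*r^2 - 12*r + 35)/(4*r^4 - 36*r^3 + 65*r^2 + 72*r + 16)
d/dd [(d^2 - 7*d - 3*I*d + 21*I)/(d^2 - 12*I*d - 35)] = (d^2*(7 - 9*I) + d*(-70 - 42*I) - 7 + 105*I)/(d^4 - 24*I*d^3 - 214*d^2 + 840*I*d + 1225)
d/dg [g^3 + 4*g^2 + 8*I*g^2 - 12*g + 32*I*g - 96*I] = 3*g^2 + g*(8 + 16*I) - 12 + 32*I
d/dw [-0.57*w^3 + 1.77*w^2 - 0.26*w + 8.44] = -1.71*w^2 + 3.54*w - 0.26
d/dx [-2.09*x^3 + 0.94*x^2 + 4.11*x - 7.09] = -6.27*x^2 + 1.88*x + 4.11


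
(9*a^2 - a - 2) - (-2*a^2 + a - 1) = 11*a^2 - 2*a - 1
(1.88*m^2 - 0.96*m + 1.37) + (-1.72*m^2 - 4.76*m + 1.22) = 0.16*m^2 - 5.72*m + 2.59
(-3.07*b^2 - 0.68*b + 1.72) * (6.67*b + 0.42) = -20.4769*b^3 - 5.825*b^2 + 11.1868*b + 0.7224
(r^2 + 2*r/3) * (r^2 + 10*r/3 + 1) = r^4 + 4*r^3 + 29*r^2/9 + 2*r/3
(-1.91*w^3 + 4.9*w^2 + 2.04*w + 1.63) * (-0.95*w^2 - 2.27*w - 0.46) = 1.8145*w^5 - 0.3193*w^4 - 12.1824*w^3 - 8.4333*w^2 - 4.6385*w - 0.7498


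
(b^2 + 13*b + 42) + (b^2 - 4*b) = 2*b^2 + 9*b + 42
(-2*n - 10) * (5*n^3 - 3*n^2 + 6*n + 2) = -10*n^4 - 44*n^3 + 18*n^2 - 64*n - 20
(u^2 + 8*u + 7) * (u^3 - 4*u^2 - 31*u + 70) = u^5 + 4*u^4 - 56*u^3 - 206*u^2 + 343*u + 490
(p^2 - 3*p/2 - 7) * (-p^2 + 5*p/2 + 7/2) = -p^4 + 4*p^3 + 27*p^2/4 - 91*p/4 - 49/2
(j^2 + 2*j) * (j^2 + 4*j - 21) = j^4 + 6*j^3 - 13*j^2 - 42*j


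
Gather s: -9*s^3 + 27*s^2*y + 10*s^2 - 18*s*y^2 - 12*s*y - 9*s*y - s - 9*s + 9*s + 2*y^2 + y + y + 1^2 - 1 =-9*s^3 + s^2*(27*y + 10) + s*(-18*y^2 - 21*y - 1) + 2*y^2 + 2*y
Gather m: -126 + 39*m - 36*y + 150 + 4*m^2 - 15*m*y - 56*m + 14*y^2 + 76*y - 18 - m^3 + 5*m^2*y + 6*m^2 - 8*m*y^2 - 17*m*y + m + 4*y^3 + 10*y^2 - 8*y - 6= -m^3 + m^2*(5*y + 10) + m*(-8*y^2 - 32*y - 16) + 4*y^3 + 24*y^2 + 32*y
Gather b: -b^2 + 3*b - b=-b^2 + 2*b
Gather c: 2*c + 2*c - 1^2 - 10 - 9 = 4*c - 20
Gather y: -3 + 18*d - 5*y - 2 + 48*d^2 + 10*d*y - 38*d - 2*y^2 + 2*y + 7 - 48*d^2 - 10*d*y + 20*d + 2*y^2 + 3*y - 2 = 0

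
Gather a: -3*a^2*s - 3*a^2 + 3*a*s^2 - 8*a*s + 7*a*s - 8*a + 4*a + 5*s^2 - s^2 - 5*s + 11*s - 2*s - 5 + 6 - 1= a^2*(-3*s - 3) + a*(3*s^2 - s - 4) + 4*s^2 + 4*s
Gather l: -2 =-2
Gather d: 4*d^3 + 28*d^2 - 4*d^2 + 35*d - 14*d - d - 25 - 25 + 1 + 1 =4*d^3 + 24*d^2 + 20*d - 48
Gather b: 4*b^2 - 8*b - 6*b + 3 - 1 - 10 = 4*b^2 - 14*b - 8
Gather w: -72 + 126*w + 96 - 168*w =24 - 42*w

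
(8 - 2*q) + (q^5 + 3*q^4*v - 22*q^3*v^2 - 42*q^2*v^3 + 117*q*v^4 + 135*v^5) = q^5 + 3*q^4*v - 22*q^3*v^2 - 42*q^2*v^3 + 117*q*v^4 - 2*q + 135*v^5 + 8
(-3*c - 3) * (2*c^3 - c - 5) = -6*c^4 - 6*c^3 + 3*c^2 + 18*c + 15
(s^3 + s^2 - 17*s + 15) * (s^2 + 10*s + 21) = s^5 + 11*s^4 + 14*s^3 - 134*s^2 - 207*s + 315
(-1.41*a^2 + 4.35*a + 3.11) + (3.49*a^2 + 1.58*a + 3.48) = 2.08*a^2 + 5.93*a + 6.59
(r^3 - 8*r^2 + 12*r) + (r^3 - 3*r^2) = 2*r^3 - 11*r^2 + 12*r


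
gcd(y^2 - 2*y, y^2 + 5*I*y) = y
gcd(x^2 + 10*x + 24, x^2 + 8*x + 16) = x + 4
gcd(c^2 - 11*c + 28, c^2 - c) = 1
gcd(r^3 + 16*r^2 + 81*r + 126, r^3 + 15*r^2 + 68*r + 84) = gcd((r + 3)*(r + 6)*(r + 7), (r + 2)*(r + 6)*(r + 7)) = r^2 + 13*r + 42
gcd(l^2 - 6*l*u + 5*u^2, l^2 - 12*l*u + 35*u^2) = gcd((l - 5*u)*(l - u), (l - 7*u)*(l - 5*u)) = -l + 5*u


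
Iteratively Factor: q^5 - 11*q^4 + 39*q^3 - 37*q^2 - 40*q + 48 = (q + 1)*(q^4 - 12*q^3 + 51*q^2 - 88*q + 48) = (q - 4)*(q + 1)*(q^3 - 8*q^2 + 19*q - 12) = (q - 4)*(q - 1)*(q + 1)*(q^2 - 7*q + 12) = (q - 4)*(q - 3)*(q - 1)*(q + 1)*(q - 4)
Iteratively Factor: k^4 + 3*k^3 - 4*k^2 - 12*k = (k)*(k^3 + 3*k^2 - 4*k - 12) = k*(k + 2)*(k^2 + k - 6) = k*(k - 2)*(k + 2)*(k + 3)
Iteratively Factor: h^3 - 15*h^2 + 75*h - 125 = (h - 5)*(h^2 - 10*h + 25) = (h - 5)^2*(h - 5)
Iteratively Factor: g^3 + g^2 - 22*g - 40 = (g + 2)*(g^2 - g - 20) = (g - 5)*(g + 2)*(g + 4)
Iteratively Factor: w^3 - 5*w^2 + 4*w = (w - 1)*(w^2 - 4*w) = w*(w - 1)*(w - 4)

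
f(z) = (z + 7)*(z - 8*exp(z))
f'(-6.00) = -5.04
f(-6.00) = -6.02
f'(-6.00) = -5.04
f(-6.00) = -6.02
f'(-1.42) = -8.56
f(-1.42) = -18.71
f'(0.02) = -58.42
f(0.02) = -57.15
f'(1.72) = -423.81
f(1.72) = -374.58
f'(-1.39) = -8.95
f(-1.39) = -18.98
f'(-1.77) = -5.03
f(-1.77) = -16.38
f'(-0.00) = -57.00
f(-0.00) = -56.00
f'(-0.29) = -39.73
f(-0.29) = -42.11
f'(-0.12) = -49.15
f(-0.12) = -49.64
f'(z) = z + (1 - 8*exp(z))*(z + 7) - 8*exp(z) = z - (z + 7)*(8*exp(z) - 1) - 8*exp(z)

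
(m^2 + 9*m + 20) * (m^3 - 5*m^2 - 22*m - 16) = m^5 + 4*m^4 - 47*m^3 - 314*m^2 - 584*m - 320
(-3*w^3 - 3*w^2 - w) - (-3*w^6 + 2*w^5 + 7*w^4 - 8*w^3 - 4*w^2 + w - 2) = 3*w^6 - 2*w^5 - 7*w^4 + 5*w^3 + w^2 - 2*w + 2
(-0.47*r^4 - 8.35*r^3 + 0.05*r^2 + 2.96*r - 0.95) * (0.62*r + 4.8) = -0.2914*r^5 - 7.433*r^4 - 40.049*r^3 + 2.0752*r^2 + 13.619*r - 4.56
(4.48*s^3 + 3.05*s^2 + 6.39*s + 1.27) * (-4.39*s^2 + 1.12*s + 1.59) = -19.6672*s^5 - 8.3719*s^4 - 17.5129*s^3 + 6.431*s^2 + 11.5825*s + 2.0193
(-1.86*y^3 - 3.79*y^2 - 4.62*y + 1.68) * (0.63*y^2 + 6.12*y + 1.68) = -1.1718*y^5 - 13.7709*y^4 - 29.2302*y^3 - 33.5832*y^2 + 2.52*y + 2.8224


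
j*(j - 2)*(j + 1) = j^3 - j^2 - 2*j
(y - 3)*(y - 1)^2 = y^3 - 5*y^2 + 7*y - 3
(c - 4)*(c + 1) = c^2 - 3*c - 4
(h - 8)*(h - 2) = h^2 - 10*h + 16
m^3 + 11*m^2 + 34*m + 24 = (m + 1)*(m + 4)*(m + 6)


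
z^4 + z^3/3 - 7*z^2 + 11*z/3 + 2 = (z - 2)*(z - 1)*(z + 1/3)*(z + 3)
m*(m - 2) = m^2 - 2*m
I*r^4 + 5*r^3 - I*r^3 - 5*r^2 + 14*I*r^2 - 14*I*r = r*(r - 7*I)*(r + 2*I)*(I*r - I)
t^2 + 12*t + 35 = (t + 5)*(t + 7)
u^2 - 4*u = u*(u - 4)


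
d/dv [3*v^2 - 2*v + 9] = 6*v - 2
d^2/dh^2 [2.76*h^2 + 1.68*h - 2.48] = 5.52000000000000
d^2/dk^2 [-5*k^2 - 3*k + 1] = -10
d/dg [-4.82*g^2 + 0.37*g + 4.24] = 0.37 - 9.64*g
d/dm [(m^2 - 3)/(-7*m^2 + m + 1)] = (m^2 - 40*m + 3)/(49*m^4 - 14*m^3 - 13*m^2 + 2*m + 1)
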